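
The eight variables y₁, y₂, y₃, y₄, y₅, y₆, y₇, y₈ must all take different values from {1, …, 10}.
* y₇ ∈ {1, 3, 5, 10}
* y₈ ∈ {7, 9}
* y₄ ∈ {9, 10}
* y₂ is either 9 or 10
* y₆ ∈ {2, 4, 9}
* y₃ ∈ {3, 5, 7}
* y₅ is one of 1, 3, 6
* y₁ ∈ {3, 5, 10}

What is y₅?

y₂ and y₄ between them cover only {9, 10} — a naked pair. Remove those values from y₁, y₆, y₇, y₈.
y₈ must be 7 (only option left). Remove 7 from y₃.
y₁ and y₃ share exactly the 2 values {3, 5}; by pigeonhole those values go to them, so strike 3, 5 from y₅, y₇.
That leaves y₇ = 1. Remove 1 from y₅.
So y₅ = 6.

6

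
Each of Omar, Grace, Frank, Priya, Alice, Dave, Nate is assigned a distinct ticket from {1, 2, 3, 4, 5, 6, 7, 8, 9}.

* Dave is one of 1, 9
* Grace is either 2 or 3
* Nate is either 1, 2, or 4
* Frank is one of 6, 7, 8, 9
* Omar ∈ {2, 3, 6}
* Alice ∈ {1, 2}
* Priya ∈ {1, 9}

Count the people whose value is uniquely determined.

The 2 variables Priya and Dave are confined to {1, 9}, which locks those values in; drop them from Frank, Alice, Nate.
Alice's domain is down to {2}, so Alice = 2. So Omar, Grace, Nate can't be 2.
Nate has just one choice, so Nate = 4.
That leaves Grace = 3. Eliminate 3 elsewhere: Omar.
That leaves Omar = 6. So Frank can't be 6.
Determined: Omar=6, Grace=3, Alice=2, Nate=4. The other people each still have more than one consistent value. That makes 4.

4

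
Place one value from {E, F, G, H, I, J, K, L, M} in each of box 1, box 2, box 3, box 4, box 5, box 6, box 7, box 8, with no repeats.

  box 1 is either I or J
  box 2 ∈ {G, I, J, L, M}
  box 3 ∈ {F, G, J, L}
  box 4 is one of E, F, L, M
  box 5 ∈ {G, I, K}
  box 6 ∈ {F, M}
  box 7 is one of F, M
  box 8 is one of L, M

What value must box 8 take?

L

The 8 variables together cover exactly {E, F, G, I, J, K, L, M} — 8 values for 8 variables — and E appears only in box 4's list, so box 4 = E.
The 7 still-open variables together cover exactly {F, G, I, J, K, L, M} — 7 values for 7 variables — and K appears only in box 5's list, so box 5 = K.
The 2 variables box 6 and box 7 are confined to {F, M}, which locks those values in; drop them from box 2, box 3, box 8.
So box 8 = L.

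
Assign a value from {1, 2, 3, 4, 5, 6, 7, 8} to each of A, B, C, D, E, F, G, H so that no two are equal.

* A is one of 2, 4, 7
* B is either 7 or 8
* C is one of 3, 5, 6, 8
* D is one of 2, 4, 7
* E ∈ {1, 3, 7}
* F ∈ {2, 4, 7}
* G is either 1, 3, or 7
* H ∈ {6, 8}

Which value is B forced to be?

8

The 8 variables draw from only 8 values {1, 2, 3, 4, 5, 6, 7, 8}, so each is used; only C can be 5, hence C = 5.
The 7 still-open variables draw from only 7 values {1, 2, 3, 4, 6, 7, 8}, so each is used; only H can be 6, hence H = 6.
Among the 6 still-open variables, 8 fits only B (and all 6 values in {1, 2, 3, 4, 7, 8} must be used), so B = 8.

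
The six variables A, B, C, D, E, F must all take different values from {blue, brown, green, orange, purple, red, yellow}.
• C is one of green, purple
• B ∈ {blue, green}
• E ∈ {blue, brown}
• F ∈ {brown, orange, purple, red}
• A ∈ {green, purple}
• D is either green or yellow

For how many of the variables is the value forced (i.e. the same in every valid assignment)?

3

The 2 variables A and C are confined to {green, purple}, which locks those values in; drop them from B, D, F.
B must be blue (only option left). So E can't be blue.
That leaves D = yellow.
E has just one choice, so E = brown. Remove brown from F.
Determined: B=blue, D=yellow, E=brown. The other variables each still have more than one consistent value. That makes 3.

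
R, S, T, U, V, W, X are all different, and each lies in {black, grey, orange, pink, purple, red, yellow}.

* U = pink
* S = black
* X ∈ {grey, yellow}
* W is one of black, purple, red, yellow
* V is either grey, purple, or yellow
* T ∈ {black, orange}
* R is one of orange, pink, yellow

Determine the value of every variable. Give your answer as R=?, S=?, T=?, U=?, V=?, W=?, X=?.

S's domain is down to {black}, so S = black. Remove black from T, W.
That leaves T = orange. Strike orange from R.
U must be pink (only option left). Remove pink from R.
R's domain is down to {yellow}, so R = yellow. So V, W, X can't be yellow.
X must be grey (only option left). Eliminate grey elsewhere: V.
That leaves V = purple. So W can't be purple.
W's domain is down to {red}, so W = red.

R=yellow, S=black, T=orange, U=pink, V=purple, W=red, X=grey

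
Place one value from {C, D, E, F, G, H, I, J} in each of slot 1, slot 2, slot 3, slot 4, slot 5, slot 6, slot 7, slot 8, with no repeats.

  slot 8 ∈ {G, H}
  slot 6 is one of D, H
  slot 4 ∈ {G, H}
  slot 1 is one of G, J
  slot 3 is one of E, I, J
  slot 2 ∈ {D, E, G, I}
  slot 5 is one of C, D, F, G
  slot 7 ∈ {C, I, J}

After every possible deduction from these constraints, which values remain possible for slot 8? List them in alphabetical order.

G, H

The 8 variables draw from only 8 values {C, D, E, F, G, H, I, J}, so each is used; only slot 5 can be F, hence slot 5 = F.
The 7 still-open variables draw from only 7 values {C, D, E, G, H, I, J}, so each is used; only slot 7 can be C, hence slot 7 = C.
slot 4 and slot 8 share exactly the 2 values {G, H}; by pigeonhole those values go to them, so strike G, H from slot 1, slot 2, slot 6.
slot 1 has just one choice, so slot 1 = J. Strike J from slot 3.
slot 6 has just one choice, so slot 6 = D. Remove D from slot 2.
No further eliminations apply; slot 8 can still be any of G, H.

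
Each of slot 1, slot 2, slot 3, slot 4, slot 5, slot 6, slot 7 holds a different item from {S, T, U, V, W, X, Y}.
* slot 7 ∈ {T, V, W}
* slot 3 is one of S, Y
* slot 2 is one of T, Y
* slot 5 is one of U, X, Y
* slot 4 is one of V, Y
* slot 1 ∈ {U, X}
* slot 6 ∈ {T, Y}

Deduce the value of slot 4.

V

The 7 variables draw from only 7 values {S, T, U, V, W, X, Y}, so each is used; only slot 3 can be S, hence slot 3 = S.
Among the 6 still-open variables, W fits only slot 7 (and all 6 values in {T, U, V, W, X, Y} must be used), so slot 7 = W.
The 5 still-open variables draw from only 5 values {T, U, V, X, Y}, so each is used; only slot 4 can be V, hence slot 4 = V.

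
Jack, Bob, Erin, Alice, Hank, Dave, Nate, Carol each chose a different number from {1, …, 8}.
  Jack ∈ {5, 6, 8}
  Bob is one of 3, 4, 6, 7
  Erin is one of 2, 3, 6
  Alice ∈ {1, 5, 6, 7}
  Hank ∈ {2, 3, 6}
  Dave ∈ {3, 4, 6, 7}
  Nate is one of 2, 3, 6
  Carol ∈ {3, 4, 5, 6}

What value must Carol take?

The 8 variables draw from only 8 values {1, 2, 3, 4, 5, 6, 7, 8}, so each is used; only Alice can be 1, hence Alice = 1.
The 7 still-open variables draw from only 7 values {2, 3, 4, 5, 6, 7, 8}, so each is used; only Jack can be 8, hence Jack = 8.
The 6 still-open variables draw from only 6 values {2, 3, 4, 5, 6, 7}, so each is used; only Carol can be 5, hence Carol = 5.

5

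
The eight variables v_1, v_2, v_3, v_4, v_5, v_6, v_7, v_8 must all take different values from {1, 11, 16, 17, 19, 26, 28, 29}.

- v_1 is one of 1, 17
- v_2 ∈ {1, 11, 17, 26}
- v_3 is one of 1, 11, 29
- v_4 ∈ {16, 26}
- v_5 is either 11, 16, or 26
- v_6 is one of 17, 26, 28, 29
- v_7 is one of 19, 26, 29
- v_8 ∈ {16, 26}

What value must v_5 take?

The 8 variables together cover exactly {1, 11, 16, 17, 19, 26, 28, 29} — 8 values for 8 variables — and 19 appears only in v_7's list, so v_7 = 19.
The 7 still-open variables together cover exactly {1, 11, 16, 17, 26, 28, 29} — 7 values for 7 variables — and 28 appears only in v_6's list, so v_6 = 28.
Among the 6 still-open variables, 29 fits only v_3 (and all 6 values in {1, 11, 16, 17, 26, 29} must be used), so v_3 = 29.
v_4 and v_8 share exactly the 2 values {16, 26}; by pigeonhole those values go to them, so strike 16, 26 from v_2, v_5.
So v_5 = 11.

11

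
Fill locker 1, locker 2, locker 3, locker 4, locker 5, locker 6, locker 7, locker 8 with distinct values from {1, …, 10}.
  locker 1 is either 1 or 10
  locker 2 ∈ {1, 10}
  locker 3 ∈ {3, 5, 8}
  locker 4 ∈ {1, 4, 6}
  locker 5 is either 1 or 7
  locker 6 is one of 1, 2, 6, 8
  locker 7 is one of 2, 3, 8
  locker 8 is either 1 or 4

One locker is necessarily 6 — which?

locker 1 and locker 2 between them cover only {1, 10} — a naked pair. Remove those values from locker 4, locker 5, locker 6, locker 8.
locker 5's domain is down to {7}, so locker 5 = 7.
locker 8 must be 4 (only option left). So locker 4 can't be 4.
So 6 goes to locker 4.

locker 4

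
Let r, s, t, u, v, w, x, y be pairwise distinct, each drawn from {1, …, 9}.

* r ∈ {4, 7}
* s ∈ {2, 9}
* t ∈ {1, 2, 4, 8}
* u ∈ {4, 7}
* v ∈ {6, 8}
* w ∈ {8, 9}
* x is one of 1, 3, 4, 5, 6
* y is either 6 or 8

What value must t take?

r and u share exactly the 2 values {4, 7}; by pigeonhole those values go to them, so strike 4, 7 from t, x.
The 2 variables v and y are confined to {6, 8}, which locks those values in; drop them from t, w, x.
w's domain is down to {9}, so w = 9. So s can't be 9.
s has just one choice, so s = 2. Remove 2 from t.
So t = 1.

1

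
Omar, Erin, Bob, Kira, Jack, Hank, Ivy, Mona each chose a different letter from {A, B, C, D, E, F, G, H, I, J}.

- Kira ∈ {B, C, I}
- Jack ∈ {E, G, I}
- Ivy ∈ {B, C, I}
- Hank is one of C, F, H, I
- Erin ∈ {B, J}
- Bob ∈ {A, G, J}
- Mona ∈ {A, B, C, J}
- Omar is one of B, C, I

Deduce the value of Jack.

Omar, Kira, Ivy share exactly the 3 values {B, C, I}; by pigeonhole those values go to them, so strike B, C, I from Erin, Jack, Hank, Mona.
Erin must be J (only option left). So Bob, Mona can't be J.
Mona's domain is down to {A}, so Mona = A. Eliminate A elsewhere: Bob.
Bob's domain is down to {G}, so Bob = G. Eliminate G elsewhere: Jack.
So Jack = E.

E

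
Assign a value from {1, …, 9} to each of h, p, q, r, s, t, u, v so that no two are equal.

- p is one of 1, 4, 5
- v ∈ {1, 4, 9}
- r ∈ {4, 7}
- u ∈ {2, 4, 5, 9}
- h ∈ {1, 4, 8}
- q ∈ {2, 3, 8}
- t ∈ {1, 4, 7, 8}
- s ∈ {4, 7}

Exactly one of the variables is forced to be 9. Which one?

The 8 variables draw from only 8 values {1, 2, 3, 4, 5, 7, 8, 9}, so each is used; only q can be 3, hence q = 3.
The 7 still-open variables together cover exactly {1, 2, 4, 5, 7, 8, 9} — 7 values for 7 variables — and 2 appears only in u's list, so u = 2.
Among the 6 still-open variables, 5 fits only p (and all 6 values in {1, 4, 5, 7, 8, 9} must be used), so p = 5.
Among the 5 still-open variables, 9 fits only v (and all 5 values in {1, 4, 7, 8, 9} must be used), so v = 9.

v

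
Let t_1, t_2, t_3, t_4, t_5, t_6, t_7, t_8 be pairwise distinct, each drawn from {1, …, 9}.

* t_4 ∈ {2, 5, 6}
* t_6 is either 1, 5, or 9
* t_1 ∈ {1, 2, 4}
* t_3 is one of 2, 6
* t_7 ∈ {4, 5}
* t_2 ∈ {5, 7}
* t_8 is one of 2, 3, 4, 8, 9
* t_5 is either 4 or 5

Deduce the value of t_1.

t_5 and t_7 share exactly the 2 values {4, 5}; by pigeonhole those values go to them, so strike 4, 5 from t_1, t_2, t_4, t_6, t_8.
t_2 has just one choice, so t_2 = 7.
t_3 and t_4 between them cover only {2, 6} — a naked pair. Remove those values from t_1, t_8.
So t_1 = 1.

1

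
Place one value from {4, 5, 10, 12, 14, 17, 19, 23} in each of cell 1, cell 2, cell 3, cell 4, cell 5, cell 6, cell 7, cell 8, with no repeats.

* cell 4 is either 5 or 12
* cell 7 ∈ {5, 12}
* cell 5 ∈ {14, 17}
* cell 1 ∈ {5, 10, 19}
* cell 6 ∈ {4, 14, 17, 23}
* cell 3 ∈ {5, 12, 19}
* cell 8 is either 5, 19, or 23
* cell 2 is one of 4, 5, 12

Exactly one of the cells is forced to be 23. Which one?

cell 8

Among the 8 variables, 10 fits only cell 1 (and all 8 values in {4, 5, 10, 12, 14, 17, 19, 23} must be used), so cell 1 = 10.
cell 4 and cell 7 share exactly the 2 values {5, 12}; by pigeonhole those values go to them, so strike 5, 12 from cell 2, cell 3, cell 8.
cell 2's domain is down to {4}, so cell 2 = 4. So cell 6 can't be 4.
cell 3 must be 19 (only option left). Eliminate 19 elsewhere: cell 8.
So 23 goes to cell 8.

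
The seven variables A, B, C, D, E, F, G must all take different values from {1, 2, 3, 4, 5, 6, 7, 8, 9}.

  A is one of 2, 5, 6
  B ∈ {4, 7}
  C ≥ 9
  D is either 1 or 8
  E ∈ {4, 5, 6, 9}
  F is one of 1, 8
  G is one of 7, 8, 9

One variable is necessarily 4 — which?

C has just one choice, so C = 9. Strike 9 from E, G.
D and F share exactly the 2 values {1, 8}; by pigeonhole those values go to them, so strike 1, 8 from G.
G must be 7 (only option left). Strike 7 from B.
So 4 goes to B.

B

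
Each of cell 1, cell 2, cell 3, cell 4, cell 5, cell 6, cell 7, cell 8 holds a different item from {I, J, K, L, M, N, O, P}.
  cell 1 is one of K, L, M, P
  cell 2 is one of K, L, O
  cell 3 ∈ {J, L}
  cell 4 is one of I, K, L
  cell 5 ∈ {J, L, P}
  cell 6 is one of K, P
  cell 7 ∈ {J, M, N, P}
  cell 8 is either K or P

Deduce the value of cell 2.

O

Among the 8 variables, I fits only cell 4 (and all 8 values in {I, J, K, L, M, N, O, P} must be used), so cell 4 = I.
The 7 still-open variables draw from only 7 values {J, K, L, M, N, O, P}, so each is used; only cell 7 can be N, hence cell 7 = N.
The 6 still-open variables draw from only 6 values {J, K, L, M, O, P}, so each is used; only cell 1 can be M, hence cell 1 = M.
The 5 still-open variables together cover exactly {J, K, L, O, P} — 5 values for 5 variables — and O appears only in cell 2's list, so cell 2 = O.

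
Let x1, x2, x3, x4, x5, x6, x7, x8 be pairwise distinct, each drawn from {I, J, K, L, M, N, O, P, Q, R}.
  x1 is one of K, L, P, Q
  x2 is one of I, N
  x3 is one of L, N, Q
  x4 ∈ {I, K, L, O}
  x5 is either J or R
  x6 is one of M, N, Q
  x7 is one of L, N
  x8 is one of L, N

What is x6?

M

x7 and x8 share exactly the 2 values {L, N}; by pigeonhole those values go to them, so strike L, N from x1, x2, x3, x4, x6.
x2 must be I (only option left). Remove I from x4.
x3's domain is down to {Q}, so x3 = Q. Remove Q from x1, x6.
So x6 = M.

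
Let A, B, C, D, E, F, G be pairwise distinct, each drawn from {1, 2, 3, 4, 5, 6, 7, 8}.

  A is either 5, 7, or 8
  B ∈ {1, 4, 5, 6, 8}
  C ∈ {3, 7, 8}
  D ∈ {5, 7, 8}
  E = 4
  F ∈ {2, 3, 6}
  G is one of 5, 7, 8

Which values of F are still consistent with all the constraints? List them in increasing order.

E has just one choice, so E = 4. So B can't be 4.
A, D, G between them cover only {5, 7, 8} — a naked triple. Remove those values from B, C.
C's domain is down to {3}, so C = 3. So F can't be 3.
No further eliminations apply; F can still be any of 2, 6.

2, 6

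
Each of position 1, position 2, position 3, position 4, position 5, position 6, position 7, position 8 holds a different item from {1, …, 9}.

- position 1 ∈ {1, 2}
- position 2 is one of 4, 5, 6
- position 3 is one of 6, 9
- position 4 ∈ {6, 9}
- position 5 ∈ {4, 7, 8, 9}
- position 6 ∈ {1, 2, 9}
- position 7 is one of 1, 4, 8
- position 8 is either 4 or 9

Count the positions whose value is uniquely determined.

4

Among the 8 variables, 5 fits only position 2 (and all 8 values in {1, 2, 4, 5, 6, 7, 8, 9} must be used), so position 2 = 5.
The 7 still-open variables draw from only 7 values {1, 2, 4, 6, 7, 8, 9}, so each is used; only position 5 can be 7, hence position 5 = 7.
The 6 still-open variables together cover exactly {1, 2, 4, 6, 8, 9} — 6 values for 6 variables — and 8 appears only in position 7's list, so position 7 = 8.
Among the 5 still-open variables, 4 fits only position 8 (and all 5 values in {1, 2, 4, 6, 9} must be used), so position 8 = 4.
The 2 variables position 3 and position 4 are confined to {6, 9}, which locks those values in; drop them from position 6.
Determined: position 2=5, position 5=7, position 7=8, position 8=4. The other positions each still have more than one consistent value. That makes 4.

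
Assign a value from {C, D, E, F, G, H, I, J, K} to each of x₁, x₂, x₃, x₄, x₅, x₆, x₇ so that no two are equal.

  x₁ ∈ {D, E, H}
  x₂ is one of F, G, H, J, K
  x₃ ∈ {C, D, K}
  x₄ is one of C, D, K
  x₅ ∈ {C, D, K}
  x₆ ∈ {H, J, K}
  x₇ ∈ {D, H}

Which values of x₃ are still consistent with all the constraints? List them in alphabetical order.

C, D, K

x₃, x₄, x₅ share exactly the 3 values {C, D, K}; by pigeonhole those values go to them, so strike C, D, K from x₁, x₂, x₆, x₇.
x₇ must be H (only option left). Strike H from x₁, x₂, x₆.
x₁'s domain is down to {E}, so x₁ = E.
x₆'s domain is down to {J}, so x₆ = J. So x₂ can't be J.
No further eliminations apply; x₃ can still be any of C, D, K.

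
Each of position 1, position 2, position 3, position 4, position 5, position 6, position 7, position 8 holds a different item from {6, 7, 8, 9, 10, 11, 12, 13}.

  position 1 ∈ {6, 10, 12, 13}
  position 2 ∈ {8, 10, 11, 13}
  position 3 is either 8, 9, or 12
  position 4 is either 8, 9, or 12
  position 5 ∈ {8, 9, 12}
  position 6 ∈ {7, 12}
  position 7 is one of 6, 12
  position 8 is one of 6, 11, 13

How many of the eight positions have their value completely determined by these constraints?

The 8 variables draw from only 8 values {6, 7, 8, 9, 10, 11, 12, 13}, so each is used; only position 6 can be 7, hence position 6 = 7.
position 3, position 4, position 5 between them cover only {8, 9, 12} — a naked triple. Remove those values from position 1, position 2, position 7.
position 7 must be 6 (only option left). So position 1, position 8 can't be 6.
Determined: position 6=7, position 7=6. The other positions each still have more than one consistent value. That makes 2.

2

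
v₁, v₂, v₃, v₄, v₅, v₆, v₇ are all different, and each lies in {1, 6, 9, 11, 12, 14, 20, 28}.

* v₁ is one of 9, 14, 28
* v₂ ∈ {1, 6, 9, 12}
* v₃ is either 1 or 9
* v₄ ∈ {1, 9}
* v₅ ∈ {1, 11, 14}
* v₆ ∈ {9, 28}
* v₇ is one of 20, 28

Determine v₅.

11

The 2 variables v₃ and v₄ are confined to {1, 9}, which locks those values in; drop them from v₁, v₂, v₅, v₆.
v₆ has just one choice, so v₆ = 28. Eliminate 28 elsewhere: v₁, v₇.
v₇ must be 20 (only option left).
v₁'s domain is down to {14}, so v₁ = 14. Eliminate 14 elsewhere: v₅.
So v₅ = 11.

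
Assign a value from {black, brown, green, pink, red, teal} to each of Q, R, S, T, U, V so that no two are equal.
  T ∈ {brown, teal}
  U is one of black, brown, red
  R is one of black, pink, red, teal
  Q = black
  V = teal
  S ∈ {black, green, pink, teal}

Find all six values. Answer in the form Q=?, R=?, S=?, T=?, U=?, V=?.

Q has just one choice, so Q = black. Remove black from R, S, U.
That leaves V = teal. Remove teal from R, S, T.
T must be brown (only option left). Remove brown from U.
U's domain is down to {red}, so U = red. Remove red from R.
That leaves R = pink. Strike pink from S.
S's domain is down to {green}, so S = green.

Q=black, R=pink, S=green, T=brown, U=red, V=teal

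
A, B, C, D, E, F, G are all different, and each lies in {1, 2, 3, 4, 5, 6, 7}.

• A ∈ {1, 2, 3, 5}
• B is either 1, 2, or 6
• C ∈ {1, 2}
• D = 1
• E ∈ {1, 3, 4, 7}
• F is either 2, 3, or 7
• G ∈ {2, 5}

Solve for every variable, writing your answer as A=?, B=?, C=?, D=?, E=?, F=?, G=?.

D must be 1 (only option left). Eliminate 1 elsewhere: A, B, C, E.
C's domain is down to {2}, so C = 2. Eliminate 2 elsewhere: A, B, F, G.
That leaves G = 5. Remove 5 from A.
A has just one choice, so A = 3. Remove 3 from E, F.
B's domain is down to {6}, so B = 6.
F must be 7 (only option left). Eliminate 7 elsewhere: E.
E has just one choice, so E = 4.

A=3, B=6, C=2, D=1, E=4, F=7, G=5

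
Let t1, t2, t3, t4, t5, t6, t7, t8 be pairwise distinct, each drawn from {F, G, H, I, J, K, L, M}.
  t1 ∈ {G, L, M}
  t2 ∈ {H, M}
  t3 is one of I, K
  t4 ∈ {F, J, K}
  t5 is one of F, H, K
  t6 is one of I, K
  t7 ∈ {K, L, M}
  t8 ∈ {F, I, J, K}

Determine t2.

M

The 8 variables together cover exactly {F, G, H, I, J, K, L, M} — 8 values for 8 variables — and G appears only in t1's list, so t1 = G.
The 7 still-open variables draw from only 7 values {F, H, I, J, K, L, M}, so each is used; only t7 can be L, hence t7 = L.
The 6 still-open variables draw from only 6 values {F, H, I, J, K, M}, so each is used; only t2 can be M, hence t2 = M.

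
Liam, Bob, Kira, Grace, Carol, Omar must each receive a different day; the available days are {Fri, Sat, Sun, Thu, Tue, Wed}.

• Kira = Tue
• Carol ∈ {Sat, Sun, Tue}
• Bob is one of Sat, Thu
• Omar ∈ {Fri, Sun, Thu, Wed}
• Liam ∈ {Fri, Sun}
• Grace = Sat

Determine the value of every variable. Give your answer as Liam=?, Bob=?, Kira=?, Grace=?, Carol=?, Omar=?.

Liam=Fri, Bob=Thu, Kira=Tue, Grace=Sat, Carol=Sun, Omar=Wed

Kira must be Tue (only option left). So Carol can't be Tue.
Grace has just one choice, so Grace = Sat. Eliminate Sat elsewhere: Bob, Carol.
Carol's domain is down to {Sun}, so Carol = Sun. Strike Sun from Liam, Omar.
That leaves Liam = Fri. Eliminate Fri elsewhere: Omar.
Bob has just one choice, so Bob = Thu. So Omar can't be Thu.
Omar has just one choice, so Omar = Wed.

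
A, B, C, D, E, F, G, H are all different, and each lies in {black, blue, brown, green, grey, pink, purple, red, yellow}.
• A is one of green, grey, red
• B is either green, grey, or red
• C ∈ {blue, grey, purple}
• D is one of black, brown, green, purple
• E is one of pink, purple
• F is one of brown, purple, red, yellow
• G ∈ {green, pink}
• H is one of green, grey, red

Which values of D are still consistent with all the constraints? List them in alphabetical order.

The 3 variables A, B, H are confined to {green, grey, red}, which locks those values in; drop them from C, D, F, G.
That leaves G = pink. Eliminate pink elsewhere: E.
E's domain is down to {purple}, so E = purple. Eliminate purple elsewhere: C, D, F.
C has just one choice, so C = blue.
No further eliminations apply; D can still be any of black, brown.

black, brown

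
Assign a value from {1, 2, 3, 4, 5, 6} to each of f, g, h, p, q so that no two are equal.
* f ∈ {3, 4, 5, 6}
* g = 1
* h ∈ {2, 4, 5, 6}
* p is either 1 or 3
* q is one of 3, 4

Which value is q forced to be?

g must be 1 (only option left). So p can't be 1.
p has just one choice, so p = 3. Remove 3 from f, q.
So q = 4.

4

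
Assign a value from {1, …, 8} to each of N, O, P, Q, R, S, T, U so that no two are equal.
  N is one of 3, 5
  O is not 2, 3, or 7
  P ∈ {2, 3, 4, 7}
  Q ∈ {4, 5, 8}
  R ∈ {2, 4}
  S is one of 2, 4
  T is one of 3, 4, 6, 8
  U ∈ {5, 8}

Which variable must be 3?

N

The 8 variables draw from only 8 values {1, 2, 3, 4, 5, 6, 7, 8}, so each is used; only O can be 1, hence O = 1.
Among the 7 still-open variables, 6 fits only T (and all 7 values in {2, 3, 4, 5, 6, 7, 8} must be used), so T = 6.
The 6 still-open variables together cover exactly {2, 3, 4, 5, 7, 8} — 6 values for 6 variables — and 7 appears only in P's list, so P = 7.
Among the 5 still-open variables, 3 fits only N (and all 5 values in {2, 3, 4, 5, 8} must be used), so N = 3.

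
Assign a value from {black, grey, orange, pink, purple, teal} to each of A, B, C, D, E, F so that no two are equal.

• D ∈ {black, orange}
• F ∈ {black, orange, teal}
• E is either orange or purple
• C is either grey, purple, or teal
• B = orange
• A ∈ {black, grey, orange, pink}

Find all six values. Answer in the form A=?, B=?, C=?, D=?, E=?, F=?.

A=pink, B=orange, C=grey, D=black, E=purple, F=teal

B's domain is down to {orange}, so B = orange. Remove orange from A, D, E, F.
D's domain is down to {black}, so D = black. Remove black from A, F.
That leaves E = purple. Remove purple from C.
F has just one choice, so F = teal. Remove teal from C.
That leaves C = grey. Strike grey from A.
A's domain is down to {pink}, so A = pink.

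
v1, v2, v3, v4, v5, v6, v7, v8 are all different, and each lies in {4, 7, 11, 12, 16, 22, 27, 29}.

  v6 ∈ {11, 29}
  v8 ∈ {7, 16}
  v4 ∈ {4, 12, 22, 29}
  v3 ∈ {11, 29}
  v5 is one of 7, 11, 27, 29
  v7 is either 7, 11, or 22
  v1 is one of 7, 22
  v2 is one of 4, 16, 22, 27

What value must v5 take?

The 8 variables draw from only 8 values {4, 7, 11, 12, 16, 22, 27, 29}, so each is used; only v4 can be 12, hence v4 = 12.
The 7 still-open variables together cover exactly {4, 7, 11, 16, 22, 27, 29} — 7 values for 7 variables — and 4 appears only in v2's list, so v2 = 4.
Among the 6 still-open variables, 16 fits only v8 (and all 6 values in {7, 11, 16, 22, 27, 29} must be used), so v8 = 16.
Among the 5 still-open variables, 27 fits only v5 (and all 5 values in {7, 11, 22, 27, 29} must be used), so v5 = 27.

27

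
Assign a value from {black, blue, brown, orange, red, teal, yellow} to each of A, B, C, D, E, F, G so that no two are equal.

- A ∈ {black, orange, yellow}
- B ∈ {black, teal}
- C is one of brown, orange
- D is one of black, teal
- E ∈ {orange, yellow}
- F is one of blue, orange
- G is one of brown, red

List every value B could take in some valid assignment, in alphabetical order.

Among the 7 variables, blue fits only F (and all 7 values in {black, blue, brown, orange, red, teal, yellow} must be used), so F = blue.
The 6 still-open variables together cover exactly {black, brown, orange, red, teal, yellow} — 6 values for 6 variables — and red appears only in G's list, so G = red.
The 5 still-open variables draw from only 5 values {black, brown, orange, teal, yellow}, so each is used; only C can be brown, hence C = brown.
The 2 variables B and D are confined to {black, teal}, which locks those values in; drop them from A.
No further eliminations apply; B can still be any of black, teal.

black, teal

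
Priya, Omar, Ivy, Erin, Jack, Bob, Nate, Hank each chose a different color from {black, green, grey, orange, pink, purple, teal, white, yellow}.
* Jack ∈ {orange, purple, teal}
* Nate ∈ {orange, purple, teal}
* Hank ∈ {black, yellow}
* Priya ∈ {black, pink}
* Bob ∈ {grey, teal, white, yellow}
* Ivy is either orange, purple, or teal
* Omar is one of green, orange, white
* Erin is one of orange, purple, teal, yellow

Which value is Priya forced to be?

Ivy, Jack, Nate between them cover only {orange, purple, teal} — a naked triple. Remove those values from Omar, Erin, Bob.
Erin has just one choice, so Erin = yellow. So Bob, Hank can't be yellow.
Hank's domain is down to {black}, so Hank = black. Eliminate black elsewhere: Priya.
So Priya = pink.

pink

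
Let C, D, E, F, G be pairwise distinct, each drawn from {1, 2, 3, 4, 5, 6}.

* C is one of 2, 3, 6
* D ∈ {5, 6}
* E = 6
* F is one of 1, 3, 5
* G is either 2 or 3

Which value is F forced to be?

E has just one choice, so E = 6. Remove 6 from C, D.
D must be 5 (only option left). Remove 5 from F.
The 3 still-open variables draw from only 3 values {1, 2, 3}, so each is used; only F can be 1, hence F = 1.

1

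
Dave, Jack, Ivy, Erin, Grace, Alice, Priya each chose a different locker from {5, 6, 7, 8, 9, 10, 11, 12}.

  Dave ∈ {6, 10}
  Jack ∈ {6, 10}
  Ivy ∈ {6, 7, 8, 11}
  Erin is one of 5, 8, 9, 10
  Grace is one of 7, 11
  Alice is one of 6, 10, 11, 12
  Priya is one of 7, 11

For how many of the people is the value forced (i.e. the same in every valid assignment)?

2

Dave and Jack share exactly the 2 values {6, 10}; by pigeonhole those values go to them, so strike 6, 10 from Ivy, Erin, Alice.
The 2 variables Grace and Priya are confined to {7, 11}, which locks those values in; drop them from Ivy, Alice.
Ivy must be 8 (only option left). Eliminate 8 elsewhere: Erin.
That leaves Alice = 12.
Determined: Ivy=8, Alice=12. The other people each still have more than one consistent value. That makes 2.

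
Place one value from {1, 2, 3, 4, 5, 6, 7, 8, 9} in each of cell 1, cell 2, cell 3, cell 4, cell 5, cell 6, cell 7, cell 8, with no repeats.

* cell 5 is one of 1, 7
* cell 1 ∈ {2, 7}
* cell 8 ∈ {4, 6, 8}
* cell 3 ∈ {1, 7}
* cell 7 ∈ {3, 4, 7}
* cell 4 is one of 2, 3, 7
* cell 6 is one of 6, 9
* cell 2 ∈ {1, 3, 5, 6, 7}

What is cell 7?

4

cell 3 and cell 5 between them cover only {1, 7} — a naked pair. Remove those values from cell 1, cell 2, cell 4, cell 7.
That leaves cell 1 = 2. So cell 4 can't be 2.
cell 4 has just one choice, so cell 4 = 3. Strike 3 from cell 2, cell 7.
So cell 7 = 4.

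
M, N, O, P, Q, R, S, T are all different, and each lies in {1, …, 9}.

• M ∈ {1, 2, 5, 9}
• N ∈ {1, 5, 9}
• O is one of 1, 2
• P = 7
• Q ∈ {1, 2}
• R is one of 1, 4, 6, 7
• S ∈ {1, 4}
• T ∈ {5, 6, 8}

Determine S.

4

P's domain is down to {7}, so P = 7. Remove 7 from R.
Among the 7 still-open variables, 8 fits only T (and all 7 values in {1, 2, 4, 5, 6, 8, 9} must be used), so T = 8.
Among the 6 still-open variables, 6 fits only R (and all 6 values in {1, 2, 4, 5, 6, 9} must be used), so R = 6.
The 5 still-open variables together cover exactly {1, 2, 4, 5, 9} — 5 values for 5 variables — and 4 appears only in S's list, so S = 4.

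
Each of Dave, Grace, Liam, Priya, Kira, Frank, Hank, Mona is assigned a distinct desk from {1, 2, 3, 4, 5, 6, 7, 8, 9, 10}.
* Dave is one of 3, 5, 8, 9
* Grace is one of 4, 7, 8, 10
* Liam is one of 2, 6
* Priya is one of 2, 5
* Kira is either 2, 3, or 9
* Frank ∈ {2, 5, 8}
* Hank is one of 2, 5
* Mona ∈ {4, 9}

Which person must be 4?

Mona

Priya and Hank between them cover only {2, 5} — a naked pair. Remove those values from Dave, Liam, Kira, Frank.
That leaves Liam = 6.
Frank has just one choice, so Frank = 8. Eliminate 8 elsewhere: Dave, Grace.
The 2 variables Dave and Kira are confined to {3, 9}, which locks those values in; drop them from Mona.
So 4 goes to Mona.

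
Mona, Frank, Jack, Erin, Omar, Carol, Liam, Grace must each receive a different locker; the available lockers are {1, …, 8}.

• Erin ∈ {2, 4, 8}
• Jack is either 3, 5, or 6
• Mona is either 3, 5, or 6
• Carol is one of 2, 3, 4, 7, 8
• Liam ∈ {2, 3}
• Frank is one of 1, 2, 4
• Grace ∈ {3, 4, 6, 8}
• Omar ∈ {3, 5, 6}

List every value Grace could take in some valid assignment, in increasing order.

The 8 variables together cover exactly {1, 2, 3, 4, 5, 6, 7, 8} — 8 values for 8 variables — and 1 appears only in Frank's list, so Frank = 1.
The 7 still-open variables draw from only 7 values {2, 3, 4, 5, 6, 7, 8}, so each is used; only Carol can be 7, hence Carol = 7.
Mona, Jack, Omar share exactly the 3 values {3, 5, 6}; by pigeonhole those values go to them, so strike 3, 5, 6 from Liam, Grace.
Liam's domain is down to {2}, so Liam = 2. So Erin can't be 2.
No further eliminations apply; Grace can still be any of 4, 8.

4, 8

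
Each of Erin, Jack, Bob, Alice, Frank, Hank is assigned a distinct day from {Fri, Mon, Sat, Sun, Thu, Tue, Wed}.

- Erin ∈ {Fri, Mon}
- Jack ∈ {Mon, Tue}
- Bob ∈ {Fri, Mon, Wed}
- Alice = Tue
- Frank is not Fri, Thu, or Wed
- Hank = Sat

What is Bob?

Alice has just one choice, so Alice = Tue. Remove Tue from Jack, Frank.
Hank has just one choice, so Hank = Sat. Eliminate Sat elsewhere: Frank.
Jack's domain is down to {Mon}, so Jack = Mon. Strike Mon from Erin, Bob, Frank.
That leaves Frank = Sun.
Erin's domain is down to {Fri}, so Erin = Fri. Eliminate Fri elsewhere: Bob.
So Bob = Wed.

Wed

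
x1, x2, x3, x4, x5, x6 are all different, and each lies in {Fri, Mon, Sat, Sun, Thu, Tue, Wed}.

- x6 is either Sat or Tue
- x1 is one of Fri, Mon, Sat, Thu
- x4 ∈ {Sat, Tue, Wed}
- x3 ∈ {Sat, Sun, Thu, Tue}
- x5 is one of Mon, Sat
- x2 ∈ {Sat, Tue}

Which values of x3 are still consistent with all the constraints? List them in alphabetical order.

Sun, Thu

The 2 variables x2 and x6 are confined to {Sat, Tue}, which locks those values in; drop them from x1, x3, x4, x5.
x4 has just one choice, so x4 = Wed.
That leaves x5 = Mon. Strike Mon from x1.
No further eliminations apply; x3 can still be any of Sun, Thu.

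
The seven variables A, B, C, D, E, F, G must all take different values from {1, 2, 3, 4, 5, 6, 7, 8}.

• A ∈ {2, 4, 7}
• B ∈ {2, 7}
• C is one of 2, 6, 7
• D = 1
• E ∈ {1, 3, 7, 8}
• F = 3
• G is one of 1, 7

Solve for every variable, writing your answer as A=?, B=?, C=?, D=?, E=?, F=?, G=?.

D's domain is down to {1}, so D = 1. Strike 1 from E, G.
F must be 3 (only option left). So E can't be 3.
That leaves G = 7. So A, B, C, E can't be 7.
That leaves B = 2. Strike 2 from A, C.
C has just one choice, so C = 6.
E must be 8 (only option left).
A's domain is down to {4}, so A = 4.

A=4, B=2, C=6, D=1, E=8, F=3, G=7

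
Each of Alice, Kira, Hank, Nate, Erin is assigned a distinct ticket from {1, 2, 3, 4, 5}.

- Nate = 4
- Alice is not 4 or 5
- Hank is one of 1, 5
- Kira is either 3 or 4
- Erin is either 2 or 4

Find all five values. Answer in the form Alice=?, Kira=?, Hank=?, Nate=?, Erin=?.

Alice=1, Kira=3, Hank=5, Nate=4, Erin=2

Nate's domain is down to {4}, so Nate = 4. Eliminate 4 elsewhere: Kira, Erin.
Erin's domain is down to {2}, so Erin = 2. Strike 2 from Alice.
Kira has just one choice, so Kira = 3. Eliminate 3 elsewhere: Alice.
Alice has just one choice, so Alice = 1. Remove 1 from Hank.
Hank has just one choice, so Hank = 5.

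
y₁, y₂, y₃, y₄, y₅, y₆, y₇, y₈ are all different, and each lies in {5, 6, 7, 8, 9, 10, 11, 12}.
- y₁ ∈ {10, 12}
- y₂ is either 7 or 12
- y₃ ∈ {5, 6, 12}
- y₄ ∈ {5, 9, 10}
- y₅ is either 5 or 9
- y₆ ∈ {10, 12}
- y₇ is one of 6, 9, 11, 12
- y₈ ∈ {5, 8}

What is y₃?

6

The 8 variables draw from only 8 values {5, 6, 7, 8, 9, 10, 11, 12}, so each is used; only y₂ can be 7, hence y₂ = 7.
Among the 7 still-open variables, 8 fits only y₈ (and all 7 values in {5, 6, 8, 9, 10, 11, 12} must be used), so y₈ = 8.
The 6 still-open variables draw from only 6 values {5, 6, 9, 10, 11, 12}, so each is used; only y₇ can be 11, hence y₇ = 11.
Among the 5 still-open variables, 6 fits only y₃ (and all 5 values in {5, 6, 9, 10, 12} must be used), so y₃ = 6.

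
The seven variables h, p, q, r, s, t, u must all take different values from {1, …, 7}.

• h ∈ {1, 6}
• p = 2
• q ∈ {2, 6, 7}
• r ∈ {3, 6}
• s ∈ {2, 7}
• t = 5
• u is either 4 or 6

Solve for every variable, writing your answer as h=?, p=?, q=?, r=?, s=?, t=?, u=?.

h=1, p=2, q=6, r=3, s=7, t=5, u=4

p has just one choice, so p = 2. Eliminate 2 elsewhere: q, s.
s has just one choice, so s = 7. So q can't be 7.
t has just one choice, so t = 5.
q must be 6 (only option left). Remove 6 from h, r, u.
r must be 3 (only option left).
u has just one choice, so u = 4.
That leaves h = 1.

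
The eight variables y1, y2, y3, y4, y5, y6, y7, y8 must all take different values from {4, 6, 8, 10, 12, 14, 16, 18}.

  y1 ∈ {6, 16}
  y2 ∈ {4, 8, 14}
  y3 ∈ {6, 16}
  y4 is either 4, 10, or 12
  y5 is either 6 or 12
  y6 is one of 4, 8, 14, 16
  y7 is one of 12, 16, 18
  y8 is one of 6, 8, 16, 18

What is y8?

The 8 variables together cover exactly {4, 6, 8, 10, 12, 14, 16, 18} — 8 values for 8 variables — and 10 appears only in y4's list, so y4 = 10.
y1 and y3 between them cover only {6, 16} — a naked pair. Remove those values from y5, y6, y7, y8.
y5's domain is down to {12}, so y5 = 12. So y7 can't be 12.
y7's domain is down to {18}, so y7 = 18. Eliminate 18 elsewhere: y8.
So y8 = 8.

8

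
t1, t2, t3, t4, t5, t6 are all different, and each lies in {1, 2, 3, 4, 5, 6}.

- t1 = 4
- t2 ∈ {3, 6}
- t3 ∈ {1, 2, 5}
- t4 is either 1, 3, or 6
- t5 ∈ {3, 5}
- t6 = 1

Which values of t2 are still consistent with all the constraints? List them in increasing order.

t1's domain is down to {4}, so t1 = 4.
t6 has just one choice, so t6 = 1. Strike 1 from t3, t4.
The 4 still-open variables draw from only 4 values {2, 3, 5, 6}, so each is used; only t3 can be 2, hence t3 = 2.
The 3 still-open variables draw from only 3 values {3, 5, 6}, so each is used; only t5 can be 5, hence t5 = 5.
No further eliminations apply; t2 can still be any of 3, 6.

3, 6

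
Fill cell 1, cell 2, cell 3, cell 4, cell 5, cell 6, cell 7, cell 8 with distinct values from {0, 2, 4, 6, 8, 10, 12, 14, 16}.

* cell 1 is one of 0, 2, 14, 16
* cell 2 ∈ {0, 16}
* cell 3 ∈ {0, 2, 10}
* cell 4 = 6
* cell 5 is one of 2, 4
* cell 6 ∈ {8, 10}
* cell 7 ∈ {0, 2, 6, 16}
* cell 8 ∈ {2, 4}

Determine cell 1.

cell 4 has just one choice, so cell 4 = 6. Eliminate 6 elsewhere: cell 7.
The 7 still-open variables draw from only 7 values {0, 2, 4, 8, 10, 14, 16}, so each is used; only cell 6 can be 8, hence cell 6 = 8.
The 6 still-open variables together cover exactly {0, 2, 4, 10, 14, 16} — 6 values for 6 variables — and 10 appears only in cell 3's list, so cell 3 = 10.
The 5 still-open variables together cover exactly {0, 2, 4, 14, 16} — 5 values for 5 variables — and 14 appears only in cell 1's list, so cell 1 = 14.

14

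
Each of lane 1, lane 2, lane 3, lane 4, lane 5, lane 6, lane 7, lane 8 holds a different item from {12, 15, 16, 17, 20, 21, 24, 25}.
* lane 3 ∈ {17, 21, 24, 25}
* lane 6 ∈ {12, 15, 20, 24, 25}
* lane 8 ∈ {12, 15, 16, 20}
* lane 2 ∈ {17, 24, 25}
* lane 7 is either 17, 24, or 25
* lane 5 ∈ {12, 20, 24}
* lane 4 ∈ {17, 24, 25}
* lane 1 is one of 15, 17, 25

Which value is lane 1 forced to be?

The 8 variables together cover exactly {12, 15, 16, 17, 20, 21, 24, 25} — 8 values for 8 variables — and 16 appears only in lane 8's list, so lane 8 = 16.
The 7 still-open variables draw from only 7 values {12, 15, 17, 20, 21, 24, 25}, so each is used; only lane 3 can be 21, hence lane 3 = 21.
The 3 variables lane 2, lane 4, lane 7 are confined to {17, 24, 25}, which locks those values in; drop them from lane 1, lane 5, lane 6.
So lane 1 = 15.

15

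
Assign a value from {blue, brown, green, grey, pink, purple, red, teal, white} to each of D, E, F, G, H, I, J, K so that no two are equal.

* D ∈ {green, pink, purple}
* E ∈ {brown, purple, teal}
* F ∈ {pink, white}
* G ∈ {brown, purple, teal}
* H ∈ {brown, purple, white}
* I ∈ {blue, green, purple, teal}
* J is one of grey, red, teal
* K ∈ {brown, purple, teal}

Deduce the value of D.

The 3 variables E, G, K are confined to {brown, purple, teal}, which locks those values in; drop them from D, H, I, J.
H must be white (only option left). Eliminate white elsewhere: F.
That leaves F = pink. Strike pink from D.
So D = green.

green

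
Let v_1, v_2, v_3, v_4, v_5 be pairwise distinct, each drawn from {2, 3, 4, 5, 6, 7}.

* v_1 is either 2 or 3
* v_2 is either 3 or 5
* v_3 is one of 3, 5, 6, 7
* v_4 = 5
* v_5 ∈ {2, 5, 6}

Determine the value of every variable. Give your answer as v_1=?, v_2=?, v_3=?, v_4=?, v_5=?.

v_4's domain is down to {5}, so v_4 = 5. So v_2, v_3, v_5 can't be 5.
That leaves v_2 = 3. So v_1, v_3 can't be 3.
v_1 has just one choice, so v_1 = 2. So v_5 can't be 2.
v_5 must be 6 (only option left). Strike 6 from v_3.
v_3 must be 7 (only option left).

v_1=2, v_2=3, v_3=7, v_4=5, v_5=6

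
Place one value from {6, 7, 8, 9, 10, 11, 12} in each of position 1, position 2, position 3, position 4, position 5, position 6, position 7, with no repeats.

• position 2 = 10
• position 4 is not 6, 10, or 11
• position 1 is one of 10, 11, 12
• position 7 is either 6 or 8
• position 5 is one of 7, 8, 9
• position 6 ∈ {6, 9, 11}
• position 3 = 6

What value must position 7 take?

8

position 2's domain is down to {10}, so position 2 = 10. Eliminate 10 elsewhere: position 1.
position 3's domain is down to {6}, so position 3 = 6. So position 6, position 7 can't be 6.
So position 7 = 8.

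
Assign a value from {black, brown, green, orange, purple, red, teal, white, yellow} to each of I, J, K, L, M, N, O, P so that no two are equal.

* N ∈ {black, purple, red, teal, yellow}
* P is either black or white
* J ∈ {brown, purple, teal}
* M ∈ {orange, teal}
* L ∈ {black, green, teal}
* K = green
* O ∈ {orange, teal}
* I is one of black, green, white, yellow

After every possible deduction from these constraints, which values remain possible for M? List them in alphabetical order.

K's domain is down to {green}, so K = green. Remove green from I, L.
M and O share exactly the 2 values {orange, teal}; by pigeonhole those values go to them, so strike orange, teal from J, L, N.
L has just one choice, so L = black. So I, N, P can't be black.
P's domain is down to {white}, so P = white. So I can't be white.
I must be yellow (only option left). So N can't be yellow.
No further eliminations apply; M can still be any of orange, teal.

orange, teal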